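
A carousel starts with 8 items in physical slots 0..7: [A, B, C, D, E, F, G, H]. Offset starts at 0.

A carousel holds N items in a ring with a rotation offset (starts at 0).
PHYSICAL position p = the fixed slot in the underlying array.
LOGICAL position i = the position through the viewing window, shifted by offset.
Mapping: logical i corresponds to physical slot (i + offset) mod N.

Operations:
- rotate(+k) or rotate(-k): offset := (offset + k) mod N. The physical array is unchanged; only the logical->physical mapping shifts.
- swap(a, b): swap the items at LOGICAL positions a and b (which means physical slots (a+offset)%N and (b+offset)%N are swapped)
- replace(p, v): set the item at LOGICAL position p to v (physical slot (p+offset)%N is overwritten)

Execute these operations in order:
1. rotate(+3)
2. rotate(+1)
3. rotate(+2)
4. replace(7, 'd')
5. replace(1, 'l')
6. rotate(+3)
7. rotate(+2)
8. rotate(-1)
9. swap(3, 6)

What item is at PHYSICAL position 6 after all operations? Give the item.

Answer: G

Derivation:
After op 1 (rotate(+3)): offset=3, physical=[A,B,C,D,E,F,G,H], logical=[D,E,F,G,H,A,B,C]
After op 2 (rotate(+1)): offset=4, physical=[A,B,C,D,E,F,G,H], logical=[E,F,G,H,A,B,C,D]
After op 3 (rotate(+2)): offset=6, physical=[A,B,C,D,E,F,G,H], logical=[G,H,A,B,C,D,E,F]
After op 4 (replace(7, 'd')): offset=6, physical=[A,B,C,D,E,d,G,H], logical=[G,H,A,B,C,D,E,d]
After op 5 (replace(1, 'l')): offset=6, physical=[A,B,C,D,E,d,G,l], logical=[G,l,A,B,C,D,E,d]
After op 6 (rotate(+3)): offset=1, physical=[A,B,C,D,E,d,G,l], logical=[B,C,D,E,d,G,l,A]
After op 7 (rotate(+2)): offset=3, physical=[A,B,C,D,E,d,G,l], logical=[D,E,d,G,l,A,B,C]
After op 8 (rotate(-1)): offset=2, physical=[A,B,C,D,E,d,G,l], logical=[C,D,E,d,G,l,A,B]
After op 9 (swap(3, 6)): offset=2, physical=[d,B,C,D,E,A,G,l], logical=[C,D,E,A,G,l,d,B]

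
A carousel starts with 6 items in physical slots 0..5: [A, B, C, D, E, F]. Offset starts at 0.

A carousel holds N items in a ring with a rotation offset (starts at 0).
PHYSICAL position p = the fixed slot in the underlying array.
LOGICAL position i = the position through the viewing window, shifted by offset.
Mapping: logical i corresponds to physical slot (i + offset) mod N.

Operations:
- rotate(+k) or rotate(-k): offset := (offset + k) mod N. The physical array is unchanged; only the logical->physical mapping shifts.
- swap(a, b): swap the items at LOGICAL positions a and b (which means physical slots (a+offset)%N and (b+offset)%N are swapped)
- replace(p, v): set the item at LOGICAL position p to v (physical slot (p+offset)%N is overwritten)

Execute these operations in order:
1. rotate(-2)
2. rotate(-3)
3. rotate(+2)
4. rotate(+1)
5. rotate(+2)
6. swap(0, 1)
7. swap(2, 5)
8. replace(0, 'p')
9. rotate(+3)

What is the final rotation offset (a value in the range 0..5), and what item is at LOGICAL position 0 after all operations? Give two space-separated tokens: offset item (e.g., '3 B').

After op 1 (rotate(-2)): offset=4, physical=[A,B,C,D,E,F], logical=[E,F,A,B,C,D]
After op 2 (rotate(-3)): offset=1, physical=[A,B,C,D,E,F], logical=[B,C,D,E,F,A]
After op 3 (rotate(+2)): offset=3, physical=[A,B,C,D,E,F], logical=[D,E,F,A,B,C]
After op 4 (rotate(+1)): offset=4, physical=[A,B,C,D,E,F], logical=[E,F,A,B,C,D]
After op 5 (rotate(+2)): offset=0, physical=[A,B,C,D,E,F], logical=[A,B,C,D,E,F]
After op 6 (swap(0, 1)): offset=0, physical=[B,A,C,D,E,F], logical=[B,A,C,D,E,F]
After op 7 (swap(2, 5)): offset=0, physical=[B,A,F,D,E,C], logical=[B,A,F,D,E,C]
After op 8 (replace(0, 'p')): offset=0, physical=[p,A,F,D,E,C], logical=[p,A,F,D,E,C]
After op 9 (rotate(+3)): offset=3, physical=[p,A,F,D,E,C], logical=[D,E,C,p,A,F]

Answer: 3 D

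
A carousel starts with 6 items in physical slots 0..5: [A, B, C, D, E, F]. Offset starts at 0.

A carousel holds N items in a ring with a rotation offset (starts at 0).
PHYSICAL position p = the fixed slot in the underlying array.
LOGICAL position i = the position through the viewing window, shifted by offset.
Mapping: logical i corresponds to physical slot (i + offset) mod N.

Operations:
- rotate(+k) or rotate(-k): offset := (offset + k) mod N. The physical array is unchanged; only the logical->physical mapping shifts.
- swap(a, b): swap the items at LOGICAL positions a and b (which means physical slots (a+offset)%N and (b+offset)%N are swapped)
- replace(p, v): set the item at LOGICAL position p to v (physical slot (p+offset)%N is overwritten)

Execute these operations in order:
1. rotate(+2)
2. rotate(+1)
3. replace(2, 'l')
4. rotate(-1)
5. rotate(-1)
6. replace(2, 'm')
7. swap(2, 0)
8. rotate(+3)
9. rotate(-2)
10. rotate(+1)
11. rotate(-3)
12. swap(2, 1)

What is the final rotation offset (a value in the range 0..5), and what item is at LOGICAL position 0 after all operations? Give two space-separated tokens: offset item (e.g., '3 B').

Answer: 0 A

Derivation:
After op 1 (rotate(+2)): offset=2, physical=[A,B,C,D,E,F], logical=[C,D,E,F,A,B]
After op 2 (rotate(+1)): offset=3, physical=[A,B,C,D,E,F], logical=[D,E,F,A,B,C]
After op 3 (replace(2, 'l')): offset=3, physical=[A,B,C,D,E,l], logical=[D,E,l,A,B,C]
After op 4 (rotate(-1)): offset=2, physical=[A,B,C,D,E,l], logical=[C,D,E,l,A,B]
After op 5 (rotate(-1)): offset=1, physical=[A,B,C,D,E,l], logical=[B,C,D,E,l,A]
After op 6 (replace(2, 'm')): offset=1, physical=[A,B,C,m,E,l], logical=[B,C,m,E,l,A]
After op 7 (swap(2, 0)): offset=1, physical=[A,m,C,B,E,l], logical=[m,C,B,E,l,A]
After op 8 (rotate(+3)): offset=4, physical=[A,m,C,B,E,l], logical=[E,l,A,m,C,B]
After op 9 (rotate(-2)): offset=2, physical=[A,m,C,B,E,l], logical=[C,B,E,l,A,m]
After op 10 (rotate(+1)): offset=3, physical=[A,m,C,B,E,l], logical=[B,E,l,A,m,C]
After op 11 (rotate(-3)): offset=0, physical=[A,m,C,B,E,l], logical=[A,m,C,B,E,l]
After op 12 (swap(2, 1)): offset=0, physical=[A,C,m,B,E,l], logical=[A,C,m,B,E,l]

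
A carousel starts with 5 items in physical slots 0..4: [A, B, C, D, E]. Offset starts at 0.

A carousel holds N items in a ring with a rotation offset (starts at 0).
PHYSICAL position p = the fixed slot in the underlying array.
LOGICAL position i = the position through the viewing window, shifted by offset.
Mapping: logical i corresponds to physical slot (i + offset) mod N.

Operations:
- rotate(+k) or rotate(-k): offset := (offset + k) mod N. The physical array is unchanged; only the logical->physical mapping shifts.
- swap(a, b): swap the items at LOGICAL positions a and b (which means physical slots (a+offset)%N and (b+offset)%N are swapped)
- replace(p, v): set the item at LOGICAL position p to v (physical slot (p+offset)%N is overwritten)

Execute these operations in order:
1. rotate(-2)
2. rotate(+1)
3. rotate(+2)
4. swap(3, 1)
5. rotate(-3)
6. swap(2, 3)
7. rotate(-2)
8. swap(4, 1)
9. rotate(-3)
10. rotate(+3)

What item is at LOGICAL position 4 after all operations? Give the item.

After op 1 (rotate(-2)): offset=3, physical=[A,B,C,D,E], logical=[D,E,A,B,C]
After op 2 (rotate(+1)): offset=4, physical=[A,B,C,D,E], logical=[E,A,B,C,D]
After op 3 (rotate(+2)): offset=1, physical=[A,B,C,D,E], logical=[B,C,D,E,A]
After op 4 (swap(3, 1)): offset=1, physical=[A,B,E,D,C], logical=[B,E,D,C,A]
After op 5 (rotate(-3)): offset=3, physical=[A,B,E,D,C], logical=[D,C,A,B,E]
After op 6 (swap(2, 3)): offset=3, physical=[B,A,E,D,C], logical=[D,C,B,A,E]
After op 7 (rotate(-2)): offset=1, physical=[B,A,E,D,C], logical=[A,E,D,C,B]
After op 8 (swap(4, 1)): offset=1, physical=[E,A,B,D,C], logical=[A,B,D,C,E]
After op 9 (rotate(-3)): offset=3, physical=[E,A,B,D,C], logical=[D,C,E,A,B]
After op 10 (rotate(+3)): offset=1, physical=[E,A,B,D,C], logical=[A,B,D,C,E]

Answer: E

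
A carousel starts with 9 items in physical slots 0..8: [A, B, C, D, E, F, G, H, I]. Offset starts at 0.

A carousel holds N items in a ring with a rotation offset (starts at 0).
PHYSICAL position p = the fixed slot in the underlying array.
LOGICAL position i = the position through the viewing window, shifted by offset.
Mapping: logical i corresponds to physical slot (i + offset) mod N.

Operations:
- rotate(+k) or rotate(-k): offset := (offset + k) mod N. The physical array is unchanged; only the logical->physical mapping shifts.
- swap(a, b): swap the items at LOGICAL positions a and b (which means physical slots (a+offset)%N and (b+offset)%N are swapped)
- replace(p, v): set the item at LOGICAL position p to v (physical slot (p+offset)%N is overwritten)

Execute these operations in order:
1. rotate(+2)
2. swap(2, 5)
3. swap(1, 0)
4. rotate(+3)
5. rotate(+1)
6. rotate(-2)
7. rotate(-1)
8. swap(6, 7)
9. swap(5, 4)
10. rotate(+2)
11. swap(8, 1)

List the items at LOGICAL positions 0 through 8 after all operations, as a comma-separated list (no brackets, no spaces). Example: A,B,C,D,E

After op 1 (rotate(+2)): offset=2, physical=[A,B,C,D,E,F,G,H,I], logical=[C,D,E,F,G,H,I,A,B]
After op 2 (swap(2, 5)): offset=2, physical=[A,B,C,D,H,F,G,E,I], logical=[C,D,H,F,G,E,I,A,B]
After op 3 (swap(1, 0)): offset=2, physical=[A,B,D,C,H,F,G,E,I], logical=[D,C,H,F,G,E,I,A,B]
After op 4 (rotate(+3)): offset=5, physical=[A,B,D,C,H,F,G,E,I], logical=[F,G,E,I,A,B,D,C,H]
After op 5 (rotate(+1)): offset=6, physical=[A,B,D,C,H,F,G,E,I], logical=[G,E,I,A,B,D,C,H,F]
After op 6 (rotate(-2)): offset=4, physical=[A,B,D,C,H,F,G,E,I], logical=[H,F,G,E,I,A,B,D,C]
After op 7 (rotate(-1)): offset=3, physical=[A,B,D,C,H,F,G,E,I], logical=[C,H,F,G,E,I,A,B,D]
After op 8 (swap(6, 7)): offset=3, physical=[B,A,D,C,H,F,G,E,I], logical=[C,H,F,G,E,I,B,A,D]
After op 9 (swap(5, 4)): offset=3, physical=[B,A,D,C,H,F,G,I,E], logical=[C,H,F,G,I,E,B,A,D]
After op 10 (rotate(+2)): offset=5, physical=[B,A,D,C,H,F,G,I,E], logical=[F,G,I,E,B,A,D,C,H]
After op 11 (swap(8, 1)): offset=5, physical=[B,A,D,C,G,F,H,I,E], logical=[F,H,I,E,B,A,D,C,G]

Answer: F,H,I,E,B,A,D,C,G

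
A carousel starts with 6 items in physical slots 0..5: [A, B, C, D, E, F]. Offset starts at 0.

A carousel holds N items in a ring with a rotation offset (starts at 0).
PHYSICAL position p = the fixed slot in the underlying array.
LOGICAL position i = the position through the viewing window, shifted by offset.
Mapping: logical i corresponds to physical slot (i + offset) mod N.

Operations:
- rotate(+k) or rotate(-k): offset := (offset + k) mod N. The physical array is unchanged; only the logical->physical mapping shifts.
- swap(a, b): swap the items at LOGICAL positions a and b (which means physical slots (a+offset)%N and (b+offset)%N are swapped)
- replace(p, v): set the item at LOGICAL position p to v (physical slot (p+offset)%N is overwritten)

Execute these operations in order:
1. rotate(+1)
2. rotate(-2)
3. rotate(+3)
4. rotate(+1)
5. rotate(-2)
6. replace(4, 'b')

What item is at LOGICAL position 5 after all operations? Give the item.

Answer: A

Derivation:
After op 1 (rotate(+1)): offset=1, physical=[A,B,C,D,E,F], logical=[B,C,D,E,F,A]
After op 2 (rotate(-2)): offset=5, physical=[A,B,C,D,E,F], logical=[F,A,B,C,D,E]
After op 3 (rotate(+3)): offset=2, physical=[A,B,C,D,E,F], logical=[C,D,E,F,A,B]
After op 4 (rotate(+1)): offset=3, physical=[A,B,C,D,E,F], logical=[D,E,F,A,B,C]
After op 5 (rotate(-2)): offset=1, physical=[A,B,C,D,E,F], logical=[B,C,D,E,F,A]
After op 6 (replace(4, 'b')): offset=1, physical=[A,B,C,D,E,b], logical=[B,C,D,E,b,A]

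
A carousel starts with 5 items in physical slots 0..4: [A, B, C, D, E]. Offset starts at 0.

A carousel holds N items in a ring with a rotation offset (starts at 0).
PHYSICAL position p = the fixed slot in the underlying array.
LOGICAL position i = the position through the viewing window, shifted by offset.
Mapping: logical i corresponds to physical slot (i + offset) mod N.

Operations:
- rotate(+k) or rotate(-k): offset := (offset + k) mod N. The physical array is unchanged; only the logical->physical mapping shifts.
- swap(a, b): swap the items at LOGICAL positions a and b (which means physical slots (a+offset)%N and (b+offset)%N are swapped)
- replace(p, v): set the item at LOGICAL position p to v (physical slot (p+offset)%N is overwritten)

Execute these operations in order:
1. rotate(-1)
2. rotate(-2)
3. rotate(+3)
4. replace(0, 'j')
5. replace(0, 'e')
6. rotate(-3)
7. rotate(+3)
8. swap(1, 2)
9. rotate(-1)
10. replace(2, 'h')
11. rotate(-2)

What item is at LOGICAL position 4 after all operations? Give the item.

Answer: h

Derivation:
After op 1 (rotate(-1)): offset=4, physical=[A,B,C,D,E], logical=[E,A,B,C,D]
After op 2 (rotate(-2)): offset=2, physical=[A,B,C,D,E], logical=[C,D,E,A,B]
After op 3 (rotate(+3)): offset=0, physical=[A,B,C,D,E], logical=[A,B,C,D,E]
After op 4 (replace(0, 'j')): offset=0, physical=[j,B,C,D,E], logical=[j,B,C,D,E]
After op 5 (replace(0, 'e')): offset=0, physical=[e,B,C,D,E], logical=[e,B,C,D,E]
After op 6 (rotate(-3)): offset=2, physical=[e,B,C,D,E], logical=[C,D,E,e,B]
After op 7 (rotate(+3)): offset=0, physical=[e,B,C,D,E], logical=[e,B,C,D,E]
After op 8 (swap(1, 2)): offset=0, physical=[e,C,B,D,E], logical=[e,C,B,D,E]
After op 9 (rotate(-1)): offset=4, physical=[e,C,B,D,E], logical=[E,e,C,B,D]
After op 10 (replace(2, 'h')): offset=4, physical=[e,h,B,D,E], logical=[E,e,h,B,D]
After op 11 (rotate(-2)): offset=2, physical=[e,h,B,D,E], logical=[B,D,E,e,h]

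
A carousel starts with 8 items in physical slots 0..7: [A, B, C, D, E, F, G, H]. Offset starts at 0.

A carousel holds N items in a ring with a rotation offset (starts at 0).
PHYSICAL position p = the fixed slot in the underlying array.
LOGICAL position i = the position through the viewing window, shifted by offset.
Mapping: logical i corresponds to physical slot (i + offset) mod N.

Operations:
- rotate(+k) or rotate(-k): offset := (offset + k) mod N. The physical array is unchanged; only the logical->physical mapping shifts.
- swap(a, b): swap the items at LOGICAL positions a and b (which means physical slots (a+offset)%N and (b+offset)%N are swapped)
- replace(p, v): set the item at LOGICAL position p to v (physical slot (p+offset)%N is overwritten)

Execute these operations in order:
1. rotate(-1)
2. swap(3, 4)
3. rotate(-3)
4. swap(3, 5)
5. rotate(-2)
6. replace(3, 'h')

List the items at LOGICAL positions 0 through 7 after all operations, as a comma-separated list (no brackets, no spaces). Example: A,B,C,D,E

After op 1 (rotate(-1)): offset=7, physical=[A,B,C,D,E,F,G,H], logical=[H,A,B,C,D,E,F,G]
After op 2 (swap(3, 4)): offset=7, physical=[A,B,D,C,E,F,G,H], logical=[H,A,B,D,C,E,F,G]
After op 3 (rotate(-3)): offset=4, physical=[A,B,D,C,E,F,G,H], logical=[E,F,G,H,A,B,D,C]
After op 4 (swap(3, 5)): offset=4, physical=[A,H,D,C,E,F,G,B], logical=[E,F,G,B,A,H,D,C]
After op 5 (rotate(-2)): offset=2, physical=[A,H,D,C,E,F,G,B], logical=[D,C,E,F,G,B,A,H]
After op 6 (replace(3, 'h')): offset=2, physical=[A,H,D,C,E,h,G,B], logical=[D,C,E,h,G,B,A,H]

Answer: D,C,E,h,G,B,A,H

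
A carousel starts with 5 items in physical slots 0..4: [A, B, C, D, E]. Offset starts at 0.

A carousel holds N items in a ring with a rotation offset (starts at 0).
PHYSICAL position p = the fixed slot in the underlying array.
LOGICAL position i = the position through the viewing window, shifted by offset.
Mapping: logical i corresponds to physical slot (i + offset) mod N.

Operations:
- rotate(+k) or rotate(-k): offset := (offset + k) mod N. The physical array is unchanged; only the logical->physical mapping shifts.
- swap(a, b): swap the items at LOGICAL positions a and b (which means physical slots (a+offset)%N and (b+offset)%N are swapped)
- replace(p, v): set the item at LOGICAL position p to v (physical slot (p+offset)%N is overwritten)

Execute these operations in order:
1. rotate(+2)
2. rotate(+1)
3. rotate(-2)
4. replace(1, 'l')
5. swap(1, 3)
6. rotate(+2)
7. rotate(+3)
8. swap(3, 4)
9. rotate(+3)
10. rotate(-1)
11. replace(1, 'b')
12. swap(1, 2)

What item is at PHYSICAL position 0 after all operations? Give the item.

After op 1 (rotate(+2)): offset=2, physical=[A,B,C,D,E], logical=[C,D,E,A,B]
After op 2 (rotate(+1)): offset=3, physical=[A,B,C,D,E], logical=[D,E,A,B,C]
After op 3 (rotate(-2)): offset=1, physical=[A,B,C,D,E], logical=[B,C,D,E,A]
After op 4 (replace(1, 'l')): offset=1, physical=[A,B,l,D,E], logical=[B,l,D,E,A]
After op 5 (swap(1, 3)): offset=1, physical=[A,B,E,D,l], logical=[B,E,D,l,A]
After op 6 (rotate(+2)): offset=3, physical=[A,B,E,D,l], logical=[D,l,A,B,E]
After op 7 (rotate(+3)): offset=1, physical=[A,B,E,D,l], logical=[B,E,D,l,A]
After op 8 (swap(3, 4)): offset=1, physical=[l,B,E,D,A], logical=[B,E,D,A,l]
After op 9 (rotate(+3)): offset=4, physical=[l,B,E,D,A], logical=[A,l,B,E,D]
After op 10 (rotate(-1)): offset=3, physical=[l,B,E,D,A], logical=[D,A,l,B,E]
After op 11 (replace(1, 'b')): offset=3, physical=[l,B,E,D,b], logical=[D,b,l,B,E]
After op 12 (swap(1, 2)): offset=3, physical=[b,B,E,D,l], logical=[D,l,b,B,E]

Answer: b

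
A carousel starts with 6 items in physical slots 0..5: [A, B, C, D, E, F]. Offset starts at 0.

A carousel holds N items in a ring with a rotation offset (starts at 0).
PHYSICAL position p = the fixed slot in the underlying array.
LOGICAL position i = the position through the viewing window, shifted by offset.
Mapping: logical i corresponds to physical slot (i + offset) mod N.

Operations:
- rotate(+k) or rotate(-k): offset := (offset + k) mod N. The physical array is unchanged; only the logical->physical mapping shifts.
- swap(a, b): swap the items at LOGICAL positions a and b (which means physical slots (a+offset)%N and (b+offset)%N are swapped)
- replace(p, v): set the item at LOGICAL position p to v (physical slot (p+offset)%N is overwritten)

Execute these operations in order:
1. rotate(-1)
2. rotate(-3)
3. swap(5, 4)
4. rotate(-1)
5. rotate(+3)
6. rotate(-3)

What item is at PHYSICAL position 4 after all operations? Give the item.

Answer: E

Derivation:
After op 1 (rotate(-1)): offset=5, physical=[A,B,C,D,E,F], logical=[F,A,B,C,D,E]
After op 2 (rotate(-3)): offset=2, physical=[A,B,C,D,E,F], logical=[C,D,E,F,A,B]
After op 3 (swap(5, 4)): offset=2, physical=[B,A,C,D,E,F], logical=[C,D,E,F,B,A]
After op 4 (rotate(-1)): offset=1, physical=[B,A,C,D,E,F], logical=[A,C,D,E,F,B]
After op 5 (rotate(+3)): offset=4, physical=[B,A,C,D,E,F], logical=[E,F,B,A,C,D]
After op 6 (rotate(-3)): offset=1, physical=[B,A,C,D,E,F], logical=[A,C,D,E,F,B]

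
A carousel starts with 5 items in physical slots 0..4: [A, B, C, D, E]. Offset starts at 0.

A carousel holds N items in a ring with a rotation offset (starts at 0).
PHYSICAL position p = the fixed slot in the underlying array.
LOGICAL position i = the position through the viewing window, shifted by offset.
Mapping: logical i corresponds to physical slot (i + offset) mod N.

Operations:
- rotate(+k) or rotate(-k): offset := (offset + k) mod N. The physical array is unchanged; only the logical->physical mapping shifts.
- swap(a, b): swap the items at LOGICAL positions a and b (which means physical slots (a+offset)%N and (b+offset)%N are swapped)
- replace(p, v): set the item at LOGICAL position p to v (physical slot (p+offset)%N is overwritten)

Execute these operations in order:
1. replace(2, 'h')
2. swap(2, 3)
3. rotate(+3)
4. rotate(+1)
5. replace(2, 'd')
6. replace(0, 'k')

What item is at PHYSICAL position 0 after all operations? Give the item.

After op 1 (replace(2, 'h')): offset=0, physical=[A,B,h,D,E], logical=[A,B,h,D,E]
After op 2 (swap(2, 3)): offset=0, physical=[A,B,D,h,E], logical=[A,B,D,h,E]
After op 3 (rotate(+3)): offset=3, physical=[A,B,D,h,E], logical=[h,E,A,B,D]
After op 4 (rotate(+1)): offset=4, physical=[A,B,D,h,E], logical=[E,A,B,D,h]
After op 5 (replace(2, 'd')): offset=4, physical=[A,d,D,h,E], logical=[E,A,d,D,h]
After op 6 (replace(0, 'k')): offset=4, physical=[A,d,D,h,k], logical=[k,A,d,D,h]

Answer: A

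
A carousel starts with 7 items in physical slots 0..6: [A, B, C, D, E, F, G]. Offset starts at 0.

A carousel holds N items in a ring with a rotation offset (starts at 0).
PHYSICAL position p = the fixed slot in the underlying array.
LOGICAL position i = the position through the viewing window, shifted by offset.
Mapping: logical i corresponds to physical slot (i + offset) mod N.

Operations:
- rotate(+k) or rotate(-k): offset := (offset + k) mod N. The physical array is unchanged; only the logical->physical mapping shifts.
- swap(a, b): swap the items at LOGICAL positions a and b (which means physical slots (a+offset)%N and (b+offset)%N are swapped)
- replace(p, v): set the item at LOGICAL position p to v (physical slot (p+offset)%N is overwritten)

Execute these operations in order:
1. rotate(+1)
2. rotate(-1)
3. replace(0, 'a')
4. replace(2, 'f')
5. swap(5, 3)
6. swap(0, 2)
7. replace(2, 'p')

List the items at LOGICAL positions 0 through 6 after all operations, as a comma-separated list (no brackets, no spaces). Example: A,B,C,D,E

Answer: f,B,p,F,E,D,G

Derivation:
After op 1 (rotate(+1)): offset=1, physical=[A,B,C,D,E,F,G], logical=[B,C,D,E,F,G,A]
After op 2 (rotate(-1)): offset=0, physical=[A,B,C,D,E,F,G], logical=[A,B,C,D,E,F,G]
After op 3 (replace(0, 'a')): offset=0, physical=[a,B,C,D,E,F,G], logical=[a,B,C,D,E,F,G]
After op 4 (replace(2, 'f')): offset=0, physical=[a,B,f,D,E,F,G], logical=[a,B,f,D,E,F,G]
After op 5 (swap(5, 3)): offset=0, physical=[a,B,f,F,E,D,G], logical=[a,B,f,F,E,D,G]
After op 6 (swap(0, 2)): offset=0, physical=[f,B,a,F,E,D,G], logical=[f,B,a,F,E,D,G]
After op 7 (replace(2, 'p')): offset=0, physical=[f,B,p,F,E,D,G], logical=[f,B,p,F,E,D,G]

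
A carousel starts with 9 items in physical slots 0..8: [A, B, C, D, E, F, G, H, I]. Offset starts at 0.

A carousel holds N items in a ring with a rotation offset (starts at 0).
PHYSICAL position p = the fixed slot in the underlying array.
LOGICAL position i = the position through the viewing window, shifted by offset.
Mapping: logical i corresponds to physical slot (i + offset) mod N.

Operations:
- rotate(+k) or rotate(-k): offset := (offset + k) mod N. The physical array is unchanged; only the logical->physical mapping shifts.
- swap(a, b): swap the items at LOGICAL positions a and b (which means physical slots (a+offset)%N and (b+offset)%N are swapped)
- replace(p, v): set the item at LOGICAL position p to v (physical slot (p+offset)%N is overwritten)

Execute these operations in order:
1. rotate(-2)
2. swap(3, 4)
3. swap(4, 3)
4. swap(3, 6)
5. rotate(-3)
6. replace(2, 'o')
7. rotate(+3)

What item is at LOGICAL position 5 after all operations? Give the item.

After op 1 (rotate(-2)): offset=7, physical=[A,B,C,D,E,F,G,H,I], logical=[H,I,A,B,C,D,E,F,G]
After op 2 (swap(3, 4)): offset=7, physical=[A,C,B,D,E,F,G,H,I], logical=[H,I,A,C,B,D,E,F,G]
After op 3 (swap(4, 3)): offset=7, physical=[A,B,C,D,E,F,G,H,I], logical=[H,I,A,B,C,D,E,F,G]
After op 4 (swap(3, 6)): offset=7, physical=[A,E,C,D,B,F,G,H,I], logical=[H,I,A,E,C,D,B,F,G]
After op 5 (rotate(-3)): offset=4, physical=[A,E,C,D,B,F,G,H,I], logical=[B,F,G,H,I,A,E,C,D]
After op 6 (replace(2, 'o')): offset=4, physical=[A,E,C,D,B,F,o,H,I], logical=[B,F,o,H,I,A,E,C,D]
After op 7 (rotate(+3)): offset=7, physical=[A,E,C,D,B,F,o,H,I], logical=[H,I,A,E,C,D,B,F,o]

Answer: D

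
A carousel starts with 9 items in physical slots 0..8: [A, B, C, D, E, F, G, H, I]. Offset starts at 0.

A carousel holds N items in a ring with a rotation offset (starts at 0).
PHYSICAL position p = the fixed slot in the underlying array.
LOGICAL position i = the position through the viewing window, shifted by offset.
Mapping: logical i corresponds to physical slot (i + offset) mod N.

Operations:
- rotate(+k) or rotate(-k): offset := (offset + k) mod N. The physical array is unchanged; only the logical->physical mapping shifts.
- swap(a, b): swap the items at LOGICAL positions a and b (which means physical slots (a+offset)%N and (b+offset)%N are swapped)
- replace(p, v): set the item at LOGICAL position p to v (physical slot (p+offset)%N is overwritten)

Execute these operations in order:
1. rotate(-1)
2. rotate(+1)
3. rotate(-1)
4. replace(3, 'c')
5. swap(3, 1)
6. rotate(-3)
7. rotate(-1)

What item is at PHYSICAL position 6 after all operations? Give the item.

After op 1 (rotate(-1)): offset=8, physical=[A,B,C,D,E,F,G,H,I], logical=[I,A,B,C,D,E,F,G,H]
After op 2 (rotate(+1)): offset=0, physical=[A,B,C,D,E,F,G,H,I], logical=[A,B,C,D,E,F,G,H,I]
After op 3 (rotate(-1)): offset=8, physical=[A,B,C,D,E,F,G,H,I], logical=[I,A,B,C,D,E,F,G,H]
After op 4 (replace(3, 'c')): offset=8, physical=[A,B,c,D,E,F,G,H,I], logical=[I,A,B,c,D,E,F,G,H]
After op 5 (swap(3, 1)): offset=8, physical=[c,B,A,D,E,F,G,H,I], logical=[I,c,B,A,D,E,F,G,H]
After op 6 (rotate(-3)): offset=5, physical=[c,B,A,D,E,F,G,H,I], logical=[F,G,H,I,c,B,A,D,E]
After op 7 (rotate(-1)): offset=4, physical=[c,B,A,D,E,F,G,H,I], logical=[E,F,G,H,I,c,B,A,D]

Answer: G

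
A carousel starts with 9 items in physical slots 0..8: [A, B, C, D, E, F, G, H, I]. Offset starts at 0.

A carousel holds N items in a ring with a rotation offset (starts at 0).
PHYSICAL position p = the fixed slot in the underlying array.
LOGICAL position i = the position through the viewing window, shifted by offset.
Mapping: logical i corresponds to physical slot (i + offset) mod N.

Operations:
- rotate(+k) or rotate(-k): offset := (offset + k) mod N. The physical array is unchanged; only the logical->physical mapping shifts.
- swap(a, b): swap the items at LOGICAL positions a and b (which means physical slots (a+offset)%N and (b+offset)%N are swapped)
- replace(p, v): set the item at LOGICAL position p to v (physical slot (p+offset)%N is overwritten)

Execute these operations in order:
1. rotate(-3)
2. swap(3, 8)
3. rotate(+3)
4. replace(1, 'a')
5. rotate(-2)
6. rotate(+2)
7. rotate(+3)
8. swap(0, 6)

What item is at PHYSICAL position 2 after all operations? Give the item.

After op 1 (rotate(-3)): offset=6, physical=[A,B,C,D,E,F,G,H,I], logical=[G,H,I,A,B,C,D,E,F]
After op 2 (swap(3, 8)): offset=6, physical=[F,B,C,D,E,A,G,H,I], logical=[G,H,I,F,B,C,D,E,A]
After op 3 (rotate(+3)): offset=0, physical=[F,B,C,D,E,A,G,H,I], logical=[F,B,C,D,E,A,G,H,I]
After op 4 (replace(1, 'a')): offset=0, physical=[F,a,C,D,E,A,G,H,I], logical=[F,a,C,D,E,A,G,H,I]
After op 5 (rotate(-2)): offset=7, physical=[F,a,C,D,E,A,G,H,I], logical=[H,I,F,a,C,D,E,A,G]
After op 6 (rotate(+2)): offset=0, physical=[F,a,C,D,E,A,G,H,I], logical=[F,a,C,D,E,A,G,H,I]
After op 7 (rotate(+3)): offset=3, physical=[F,a,C,D,E,A,G,H,I], logical=[D,E,A,G,H,I,F,a,C]
After op 8 (swap(0, 6)): offset=3, physical=[D,a,C,F,E,A,G,H,I], logical=[F,E,A,G,H,I,D,a,C]

Answer: C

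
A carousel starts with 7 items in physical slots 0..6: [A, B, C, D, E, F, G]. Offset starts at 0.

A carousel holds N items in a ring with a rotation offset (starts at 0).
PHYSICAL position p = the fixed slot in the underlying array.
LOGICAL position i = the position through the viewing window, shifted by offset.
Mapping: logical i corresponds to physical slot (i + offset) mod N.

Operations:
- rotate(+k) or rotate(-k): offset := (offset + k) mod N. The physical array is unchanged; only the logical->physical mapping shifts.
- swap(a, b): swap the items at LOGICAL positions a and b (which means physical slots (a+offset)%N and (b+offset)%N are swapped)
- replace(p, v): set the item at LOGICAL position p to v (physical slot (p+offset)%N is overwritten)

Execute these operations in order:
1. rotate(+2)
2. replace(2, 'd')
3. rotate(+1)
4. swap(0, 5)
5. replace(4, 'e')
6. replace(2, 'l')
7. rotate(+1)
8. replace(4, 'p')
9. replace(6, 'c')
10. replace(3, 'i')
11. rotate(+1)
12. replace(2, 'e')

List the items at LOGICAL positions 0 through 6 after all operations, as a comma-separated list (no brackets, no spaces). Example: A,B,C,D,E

After op 1 (rotate(+2)): offset=2, physical=[A,B,C,D,E,F,G], logical=[C,D,E,F,G,A,B]
After op 2 (replace(2, 'd')): offset=2, physical=[A,B,C,D,d,F,G], logical=[C,D,d,F,G,A,B]
After op 3 (rotate(+1)): offset=3, physical=[A,B,C,D,d,F,G], logical=[D,d,F,G,A,B,C]
After op 4 (swap(0, 5)): offset=3, physical=[A,D,C,B,d,F,G], logical=[B,d,F,G,A,D,C]
After op 5 (replace(4, 'e')): offset=3, physical=[e,D,C,B,d,F,G], logical=[B,d,F,G,e,D,C]
After op 6 (replace(2, 'l')): offset=3, physical=[e,D,C,B,d,l,G], logical=[B,d,l,G,e,D,C]
After op 7 (rotate(+1)): offset=4, physical=[e,D,C,B,d,l,G], logical=[d,l,G,e,D,C,B]
After op 8 (replace(4, 'p')): offset=4, physical=[e,p,C,B,d,l,G], logical=[d,l,G,e,p,C,B]
After op 9 (replace(6, 'c')): offset=4, physical=[e,p,C,c,d,l,G], logical=[d,l,G,e,p,C,c]
After op 10 (replace(3, 'i')): offset=4, physical=[i,p,C,c,d,l,G], logical=[d,l,G,i,p,C,c]
After op 11 (rotate(+1)): offset=5, physical=[i,p,C,c,d,l,G], logical=[l,G,i,p,C,c,d]
After op 12 (replace(2, 'e')): offset=5, physical=[e,p,C,c,d,l,G], logical=[l,G,e,p,C,c,d]

Answer: l,G,e,p,C,c,d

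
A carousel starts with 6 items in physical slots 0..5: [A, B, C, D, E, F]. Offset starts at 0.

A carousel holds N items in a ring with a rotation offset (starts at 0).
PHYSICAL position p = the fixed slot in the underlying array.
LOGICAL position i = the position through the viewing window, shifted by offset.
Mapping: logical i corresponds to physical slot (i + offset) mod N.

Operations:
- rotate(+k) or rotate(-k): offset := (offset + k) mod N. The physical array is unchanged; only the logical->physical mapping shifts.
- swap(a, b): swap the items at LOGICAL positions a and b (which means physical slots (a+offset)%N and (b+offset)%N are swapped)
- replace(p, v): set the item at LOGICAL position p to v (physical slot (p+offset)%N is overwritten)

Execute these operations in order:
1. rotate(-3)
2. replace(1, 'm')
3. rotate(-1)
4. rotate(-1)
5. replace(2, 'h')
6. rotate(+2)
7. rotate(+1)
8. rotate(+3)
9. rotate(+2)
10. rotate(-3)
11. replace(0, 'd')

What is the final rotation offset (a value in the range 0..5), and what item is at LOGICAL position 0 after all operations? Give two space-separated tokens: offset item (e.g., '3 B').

After op 1 (rotate(-3)): offset=3, physical=[A,B,C,D,E,F], logical=[D,E,F,A,B,C]
After op 2 (replace(1, 'm')): offset=3, physical=[A,B,C,D,m,F], logical=[D,m,F,A,B,C]
After op 3 (rotate(-1)): offset=2, physical=[A,B,C,D,m,F], logical=[C,D,m,F,A,B]
After op 4 (rotate(-1)): offset=1, physical=[A,B,C,D,m,F], logical=[B,C,D,m,F,A]
After op 5 (replace(2, 'h')): offset=1, physical=[A,B,C,h,m,F], logical=[B,C,h,m,F,A]
After op 6 (rotate(+2)): offset=3, physical=[A,B,C,h,m,F], logical=[h,m,F,A,B,C]
After op 7 (rotate(+1)): offset=4, physical=[A,B,C,h,m,F], logical=[m,F,A,B,C,h]
After op 8 (rotate(+3)): offset=1, physical=[A,B,C,h,m,F], logical=[B,C,h,m,F,A]
After op 9 (rotate(+2)): offset=3, physical=[A,B,C,h,m,F], logical=[h,m,F,A,B,C]
After op 10 (rotate(-3)): offset=0, physical=[A,B,C,h,m,F], logical=[A,B,C,h,m,F]
After op 11 (replace(0, 'd')): offset=0, physical=[d,B,C,h,m,F], logical=[d,B,C,h,m,F]

Answer: 0 d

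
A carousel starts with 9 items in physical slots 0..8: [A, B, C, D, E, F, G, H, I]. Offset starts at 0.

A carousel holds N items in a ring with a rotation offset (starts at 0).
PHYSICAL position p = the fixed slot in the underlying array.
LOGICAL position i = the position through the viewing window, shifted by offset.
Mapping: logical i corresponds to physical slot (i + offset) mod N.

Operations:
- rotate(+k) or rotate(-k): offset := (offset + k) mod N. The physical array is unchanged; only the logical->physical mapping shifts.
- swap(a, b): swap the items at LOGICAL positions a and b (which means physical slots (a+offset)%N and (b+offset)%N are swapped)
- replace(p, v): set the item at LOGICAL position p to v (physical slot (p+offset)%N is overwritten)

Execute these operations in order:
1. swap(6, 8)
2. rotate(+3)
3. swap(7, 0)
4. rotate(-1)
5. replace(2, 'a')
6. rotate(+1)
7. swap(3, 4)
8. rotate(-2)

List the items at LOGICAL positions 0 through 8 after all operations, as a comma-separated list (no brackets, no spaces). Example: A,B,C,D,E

After op 1 (swap(6, 8)): offset=0, physical=[A,B,C,D,E,F,I,H,G], logical=[A,B,C,D,E,F,I,H,G]
After op 2 (rotate(+3)): offset=3, physical=[A,B,C,D,E,F,I,H,G], logical=[D,E,F,I,H,G,A,B,C]
After op 3 (swap(7, 0)): offset=3, physical=[A,D,C,B,E,F,I,H,G], logical=[B,E,F,I,H,G,A,D,C]
After op 4 (rotate(-1)): offset=2, physical=[A,D,C,B,E,F,I,H,G], logical=[C,B,E,F,I,H,G,A,D]
After op 5 (replace(2, 'a')): offset=2, physical=[A,D,C,B,a,F,I,H,G], logical=[C,B,a,F,I,H,G,A,D]
After op 6 (rotate(+1)): offset=3, physical=[A,D,C,B,a,F,I,H,G], logical=[B,a,F,I,H,G,A,D,C]
After op 7 (swap(3, 4)): offset=3, physical=[A,D,C,B,a,F,H,I,G], logical=[B,a,F,H,I,G,A,D,C]
After op 8 (rotate(-2)): offset=1, physical=[A,D,C,B,a,F,H,I,G], logical=[D,C,B,a,F,H,I,G,A]

Answer: D,C,B,a,F,H,I,G,A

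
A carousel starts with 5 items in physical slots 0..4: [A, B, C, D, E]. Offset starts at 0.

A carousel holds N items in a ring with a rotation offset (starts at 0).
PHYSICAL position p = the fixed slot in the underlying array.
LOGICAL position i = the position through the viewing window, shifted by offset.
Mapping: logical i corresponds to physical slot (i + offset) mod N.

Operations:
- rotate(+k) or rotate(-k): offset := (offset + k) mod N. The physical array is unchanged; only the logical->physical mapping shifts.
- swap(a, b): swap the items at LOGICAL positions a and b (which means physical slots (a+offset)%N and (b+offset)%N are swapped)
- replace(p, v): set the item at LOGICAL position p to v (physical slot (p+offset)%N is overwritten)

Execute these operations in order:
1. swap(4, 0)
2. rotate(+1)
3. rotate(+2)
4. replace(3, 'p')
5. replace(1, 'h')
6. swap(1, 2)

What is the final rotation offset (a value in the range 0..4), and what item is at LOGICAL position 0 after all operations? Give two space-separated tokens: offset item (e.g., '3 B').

After op 1 (swap(4, 0)): offset=0, physical=[E,B,C,D,A], logical=[E,B,C,D,A]
After op 2 (rotate(+1)): offset=1, physical=[E,B,C,D,A], logical=[B,C,D,A,E]
After op 3 (rotate(+2)): offset=3, physical=[E,B,C,D,A], logical=[D,A,E,B,C]
After op 4 (replace(3, 'p')): offset=3, physical=[E,p,C,D,A], logical=[D,A,E,p,C]
After op 5 (replace(1, 'h')): offset=3, physical=[E,p,C,D,h], logical=[D,h,E,p,C]
After op 6 (swap(1, 2)): offset=3, physical=[h,p,C,D,E], logical=[D,E,h,p,C]

Answer: 3 D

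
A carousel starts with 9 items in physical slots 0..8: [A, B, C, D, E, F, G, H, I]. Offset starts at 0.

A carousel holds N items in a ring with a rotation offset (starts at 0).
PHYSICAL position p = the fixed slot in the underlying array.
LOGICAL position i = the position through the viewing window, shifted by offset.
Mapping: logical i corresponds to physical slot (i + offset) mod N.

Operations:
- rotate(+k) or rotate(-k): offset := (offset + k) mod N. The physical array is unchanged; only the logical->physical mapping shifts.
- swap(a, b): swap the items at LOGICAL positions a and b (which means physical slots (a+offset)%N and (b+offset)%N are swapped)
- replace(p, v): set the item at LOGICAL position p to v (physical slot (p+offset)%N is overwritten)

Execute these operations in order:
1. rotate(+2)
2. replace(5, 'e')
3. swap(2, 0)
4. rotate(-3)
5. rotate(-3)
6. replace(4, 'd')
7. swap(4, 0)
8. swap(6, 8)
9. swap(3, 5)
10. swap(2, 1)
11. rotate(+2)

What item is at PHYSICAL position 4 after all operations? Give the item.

After op 1 (rotate(+2)): offset=2, physical=[A,B,C,D,E,F,G,H,I], logical=[C,D,E,F,G,H,I,A,B]
After op 2 (replace(5, 'e')): offset=2, physical=[A,B,C,D,E,F,G,e,I], logical=[C,D,E,F,G,e,I,A,B]
After op 3 (swap(2, 0)): offset=2, physical=[A,B,E,D,C,F,G,e,I], logical=[E,D,C,F,G,e,I,A,B]
After op 4 (rotate(-3)): offset=8, physical=[A,B,E,D,C,F,G,e,I], logical=[I,A,B,E,D,C,F,G,e]
After op 5 (rotate(-3)): offset=5, physical=[A,B,E,D,C,F,G,e,I], logical=[F,G,e,I,A,B,E,D,C]
After op 6 (replace(4, 'd')): offset=5, physical=[d,B,E,D,C,F,G,e,I], logical=[F,G,e,I,d,B,E,D,C]
After op 7 (swap(4, 0)): offset=5, physical=[F,B,E,D,C,d,G,e,I], logical=[d,G,e,I,F,B,E,D,C]
After op 8 (swap(6, 8)): offset=5, physical=[F,B,C,D,E,d,G,e,I], logical=[d,G,e,I,F,B,C,D,E]
After op 9 (swap(3, 5)): offset=5, physical=[F,I,C,D,E,d,G,e,B], logical=[d,G,e,B,F,I,C,D,E]
After op 10 (swap(2, 1)): offset=5, physical=[F,I,C,D,E,d,e,G,B], logical=[d,e,G,B,F,I,C,D,E]
After op 11 (rotate(+2)): offset=7, physical=[F,I,C,D,E,d,e,G,B], logical=[G,B,F,I,C,D,E,d,e]

Answer: E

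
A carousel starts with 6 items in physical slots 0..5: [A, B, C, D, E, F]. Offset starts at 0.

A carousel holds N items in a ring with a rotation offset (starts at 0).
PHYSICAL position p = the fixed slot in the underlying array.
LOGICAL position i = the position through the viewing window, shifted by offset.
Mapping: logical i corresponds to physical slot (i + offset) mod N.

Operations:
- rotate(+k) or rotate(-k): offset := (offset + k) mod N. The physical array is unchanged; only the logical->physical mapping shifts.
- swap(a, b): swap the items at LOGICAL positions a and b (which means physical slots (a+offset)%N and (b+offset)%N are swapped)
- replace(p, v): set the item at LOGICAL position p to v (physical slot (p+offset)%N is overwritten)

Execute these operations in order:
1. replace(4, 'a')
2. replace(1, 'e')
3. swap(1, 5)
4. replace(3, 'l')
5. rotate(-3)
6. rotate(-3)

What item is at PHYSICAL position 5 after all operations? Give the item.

After op 1 (replace(4, 'a')): offset=0, physical=[A,B,C,D,a,F], logical=[A,B,C,D,a,F]
After op 2 (replace(1, 'e')): offset=0, physical=[A,e,C,D,a,F], logical=[A,e,C,D,a,F]
After op 3 (swap(1, 5)): offset=0, physical=[A,F,C,D,a,e], logical=[A,F,C,D,a,e]
After op 4 (replace(3, 'l')): offset=0, physical=[A,F,C,l,a,e], logical=[A,F,C,l,a,e]
After op 5 (rotate(-3)): offset=3, physical=[A,F,C,l,a,e], logical=[l,a,e,A,F,C]
After op 6 (rotate(-3)): offset=0, physical=[A,F,C,l,a,e], logical=[A,F,C,l,a,e]

Answer: e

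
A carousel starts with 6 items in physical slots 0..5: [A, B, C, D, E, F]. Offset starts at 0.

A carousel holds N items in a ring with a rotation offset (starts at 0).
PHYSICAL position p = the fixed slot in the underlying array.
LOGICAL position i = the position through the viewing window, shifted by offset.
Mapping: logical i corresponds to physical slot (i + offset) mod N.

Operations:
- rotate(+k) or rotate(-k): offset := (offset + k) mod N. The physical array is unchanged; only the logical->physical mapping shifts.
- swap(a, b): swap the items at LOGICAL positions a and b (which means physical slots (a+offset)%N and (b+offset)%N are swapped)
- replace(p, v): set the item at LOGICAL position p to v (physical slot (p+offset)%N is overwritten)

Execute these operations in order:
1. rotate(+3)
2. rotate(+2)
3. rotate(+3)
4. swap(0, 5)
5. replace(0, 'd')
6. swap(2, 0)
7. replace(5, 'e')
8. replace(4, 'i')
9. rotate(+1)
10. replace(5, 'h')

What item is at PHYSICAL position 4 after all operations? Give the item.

Answer: d

Derivation:
After op 1 (rotate(+3)): offset=3, physical=[A,B,C,D,E,F], logical=[D,E,F,A,B,C]
After op 2 (rotate(+2)): offset=5, physical=[A,B,C,D,E,F], logical=[F,A,B,C,D,E]
After op 3 (rotate(+3)): offset=2, physical=[A,B,C,D,E,F], logical=[C,D,E,F,A,B]
After op 4 (swap(0, 5)): offset=2, physical=[A,C,B,D,E,F], logical=[B,D,E,F,A,C]
After op 5 (replace(0, 'd')): offset=2, physical=[A,C,d,D,E,F], logical=[d,D,E,F,A,C]
After op 6 (swap(2, 0)): offset=2, physical=[A,C,E,D,d,F], logical=[E,D,d,F,A,C]
After op 7 (replace(5, 'e')): offset=2, physical=[A,e,E,D,d,F], logical=[E,D,d,F,A,e]
After op 8 (replace(4, 'i')): offset=2, physical=[i,e,E,D,d,F], logical=[E,D,d,F,i,e]
After op 9 (rotate(+1)): offset=3, physical=[i,e,E,D,d,F], logical=[D,d,F,i,e,E]
After op 10 (replace(5, 'h')): offset=3, physical=[i,e,h,D,d,F], logical=[D,d,F,i,e,h]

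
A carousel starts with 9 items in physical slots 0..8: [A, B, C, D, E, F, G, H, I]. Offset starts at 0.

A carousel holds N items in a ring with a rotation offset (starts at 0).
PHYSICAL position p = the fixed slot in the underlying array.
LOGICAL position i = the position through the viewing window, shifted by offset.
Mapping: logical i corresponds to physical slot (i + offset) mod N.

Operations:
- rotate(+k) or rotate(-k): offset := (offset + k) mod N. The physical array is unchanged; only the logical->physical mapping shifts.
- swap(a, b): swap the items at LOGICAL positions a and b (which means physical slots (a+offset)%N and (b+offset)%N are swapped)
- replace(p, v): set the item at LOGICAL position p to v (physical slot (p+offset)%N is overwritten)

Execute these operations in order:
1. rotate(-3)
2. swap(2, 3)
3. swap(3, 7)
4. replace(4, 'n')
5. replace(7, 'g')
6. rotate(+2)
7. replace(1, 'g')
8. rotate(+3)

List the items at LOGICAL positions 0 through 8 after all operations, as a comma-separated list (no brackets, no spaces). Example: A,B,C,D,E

After op 1 (rotate(-3)): offset=6, physical=[A,B,C,D,E,F,G,H,I], logical=[G,H,I,A,B,C,D,E,F]
After op 2 (swap(2, 3)): offset=6, physical=[I,B,C,D,E,F,G,H,A], logical=[G,H,A,I,B,C,D,E,F]
After op 3 (swap(3, 7)): offset=6, physical=[E,B,C,D,I,F,G,H,A], logical=[G,H,A,E,B,C,D,I,F]
After op 4 (replace(4, 'n')): offset=6, physical=[E,n,C,D,I,F,G,H,A], logical=[G,H,A,E,n,C,D,I,F]
After op 5 (replace(7, 'g')): offset=6, physical=[E,n,C,D,g,F,G,H,A], logical=[G,H,A,E,n,C,D,g,F]
After op 6 (rotate(+2)): offset=8, physical=[E,n,C,D,g,F,G,H,A], logical=[A,E,n,C,D,g,F,G,H]
After op 7 (replace(1, 'g')): offset=8, physical=[g,n,C,D,g,F,G,H,A], logical=[A,g,n,C,D,g,F,G,H]
After op 8 (rotate(+3)): offset=2, physical=[g,n,C,D,g,F,G,H,A], logical=[C,D,g,F,G,H,A,g,n]

Answer: C,D,g,F,G,H,A,g,n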